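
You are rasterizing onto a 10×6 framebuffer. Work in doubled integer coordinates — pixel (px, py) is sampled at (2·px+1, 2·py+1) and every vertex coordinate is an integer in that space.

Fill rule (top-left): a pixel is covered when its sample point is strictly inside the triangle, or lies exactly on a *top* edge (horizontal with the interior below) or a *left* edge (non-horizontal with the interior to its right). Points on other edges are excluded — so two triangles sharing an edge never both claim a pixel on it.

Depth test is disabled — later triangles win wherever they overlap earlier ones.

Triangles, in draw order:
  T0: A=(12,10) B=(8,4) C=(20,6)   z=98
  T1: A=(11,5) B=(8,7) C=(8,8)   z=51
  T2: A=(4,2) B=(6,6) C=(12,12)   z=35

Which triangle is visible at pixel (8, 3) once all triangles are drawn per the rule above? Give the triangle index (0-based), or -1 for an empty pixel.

T0:
  2·area = 64
  edge (12, 10)→(8, 4): d=(-4,-6) top-left  bias=+0
  edge (8, 4)→(20, 6): d=(12,2) right/bottom  bias=-1
  edge (20, 6)→(12, 10): d=(-8,4) right/bottom  bias=-1
    (4,2)@(9, 5): e=[2,10,52] → █
    (5,2)@(11, 5): e=[14,6,44] → █
    (6,2)@(13, 5): e=[26,2,36] → █
    (7,2)@(15, 5): e=[38,-2,28] → ·
    (4,3)@(9, 7): e=[-6,34,36] → ·
    (5,3)@(11, 7): e=[6,30,28] → █
    (7,3)@(15, 7): e=[30,22,12] → █
    (8,3)@(17, 7): e=[42,18,4] → █
    (9,3)@(19, 7): e=[54,14,-4] → ·
    (5,4)@(11, 9): e=[-2,54,12] → ·
    (6,4)@(13, 9): e=[10,50,4] → █
    (7,4)@(15, 9): e=[22,46,-4] → ·
  covered (8 px):
    · · · · · · · · · ·
    · · · · · · · · · ·
    · · · · █ █ █ · · ·
    · · · · · █ █ █ █ ·
    · · · · · · █ · · ·
    · · · · · · · · · ·
T1:
  2·area = 3  (B↔C swapped to make it positive)
  edge (11, 5)→(8, 8): d=(-3,3) right/bottom  bias=-1
  edge (8, 8)→(8, 7): d=(0,-1) top-left  bias=+0
  edge (8, 7)→(11, 5): d=(3,-2) top-left  bias=+0
    (7,0)@(15, 1): e=[0,7,-4] → ·  [on edge]
    (8,0)@(17, 1): e=[-6,9,0] → ·  [on edge]
    (6,1)@(13, 3): e=[0,5,-2] → ·  [on edge]
    (5,2)@(11, 5): e=[0,3,0] → ·  [on edge]
    (4,3)@(9, 7): e=[0,1,2] → ·  [on edge]
    (2,4)@(5, 9): e=[6,-3,0] → ·  [on edge]
    (3,4)@(7, 9): e=[0,-1,4] → ·  [on edge]
    (2,5)@(5, 11): e=[0,-3,6] → ·  [on edge]
  covered (0 px):
    · · · · · · · · · ·
    · · · · · · · · · ·
    · · · · · · · · · ·
    · · · · · · · · · ·
    · · · · · · · · · ·
    · · · · · · · · · ·
T2:
  2·area = 12  (B↔C swapped to make it positive)
  edge (4, 2)→(12, 12): d=(8,10) right/bottom  bias=-1
  edge (12, 12)→(6, 6): d=(-6,-6) top-left  bias=+0
  edge (6, 6)→(4, 2): d=(-2,-4) top-left  bias=+0
    (0,0)@(1, 1): e=[22,0,-10] → ·  [on edge]
    (1,1)@(3, 3): e=[18,0,-6] → ·  [on edge]
    (2,2)@(5, 5): e=[14,0,-2] → ·  [on edge]
    (3,3)@(7, 7): e=[10,0,2] → █  [on edge]
    (4,3)@(9, 7): e=[-10,12,10] → ·
    (3,4)@(7, 9): e=[26,-12,-2] → ·
    (4,4)@(9, 9): e=[6,0,6] → █  [on edge]
    (5,4)@(11, 9): e=[-14,12,14] → ·
    (4,5)@(9, 11): e=[22,-12,2] → ·
    (5,5)@(11, 11): e=[2,0,10] → █  [on edge]
    (6,5)@(13, 11): e=[-18,12,18] → ·
  covered (3 px):
    · · · · · · · · · ·
    · · · · · · · · · ·
    · · · · · · · · · ·
    · · · █ · · · · · ·
    · · · · █ · · · · ·
    · · · · · █ · · · ·

Z-buffer (winner per pixel, '.' = empty):
  . . . . . . . . . .
  . . . . . . . . . .
  . . . . 0 0 0 . . .
  . . . 2 . 0 0 0 0 .
  . . . . 2 . 0 . . .
  . . . . . 2 . . . .

Final: 0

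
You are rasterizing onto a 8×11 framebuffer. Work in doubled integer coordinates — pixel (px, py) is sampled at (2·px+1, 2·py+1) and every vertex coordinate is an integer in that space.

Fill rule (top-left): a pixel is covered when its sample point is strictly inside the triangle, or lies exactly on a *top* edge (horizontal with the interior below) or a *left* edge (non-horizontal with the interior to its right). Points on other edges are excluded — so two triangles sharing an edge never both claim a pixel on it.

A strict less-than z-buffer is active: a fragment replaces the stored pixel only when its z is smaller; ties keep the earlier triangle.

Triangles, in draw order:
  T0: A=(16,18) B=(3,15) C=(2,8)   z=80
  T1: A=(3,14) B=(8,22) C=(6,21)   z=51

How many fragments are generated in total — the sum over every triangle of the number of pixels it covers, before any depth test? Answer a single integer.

T0:
  2·area = 88
  edge (16, 18)→(3, 15): d=(-13,-3) top-left  bias=+0
  edge (3, 15)→(2, 8): d=(-1,-7) top-left  bias=+0
  edge (2, 8)→(16, 18): d=(14,10) right/bottom  bias=-1
    (0,0)@(1, 1): e=[176,0,-88] → ·  [on edge]
    (1,4)@(3, 9): e=[78,6,4] → #
    (2,4)@(5, 9): e=[84,20,-16] → ·
    (1,5)@(3, 11): e=[52,4,32] → #
    (2,5)@(5, 11): e=[58,18,12] → #
    (3,5)@(7, 11): e=[64,32,-8] → ·
    (1,6)@(3, 13): e=[26,2,60] → #
    (3,6)@(7, 13): e=[38,30,20] → #
    (4,6)@(9, 13): e=[44,44,0] → ·  [on edge]
    (1,7)@(3, 15): e=[0,0,88] → #  [on edge]
    (4,7)@(9, 15): e=[18,42,28] → #
    (5,7)@(11, 15): e=[24,56,8] → #
  covered (12 px):
    · · · · · · · ·
    · · · · · · · ·
    · · · · · · · ·
    · · · · · · · ·
    · # · · · · · ·
    · # # · · · · ·
    · # # # · · · ·
    · # # # # # · ·
    · · · · · · # ·
    · · · · · · · ·
    · · · · · · · ·
T1:
  2·area = 11
  edge (3, 14)→(8, 22): d=(5,8) right/bottom  bias=-1
  edge (8, 22)→(6, 21): d=(-2,-1) top-left  bias=+0
  edge (6, 21)→(3, 14): d=(-3,-7) top-left  bias=+0
    (3,10)@(7, 21): e=[3,1,7] → #
    (4,10)@(9, 21): e=[-13,3,21] → ·
  covered (1 px):
    · · · · · · · ·
    · · · · · · · ·
    · · · · · · · ·
    · · · · · · · ·
    · · · · · · · ·
    · · · · · · · ·
    · · · · · · · ·
    · · · · · · · ·
    · · · · · · · ·
    · · · · · · · ·
    · · · # · · · ·

Answer: 13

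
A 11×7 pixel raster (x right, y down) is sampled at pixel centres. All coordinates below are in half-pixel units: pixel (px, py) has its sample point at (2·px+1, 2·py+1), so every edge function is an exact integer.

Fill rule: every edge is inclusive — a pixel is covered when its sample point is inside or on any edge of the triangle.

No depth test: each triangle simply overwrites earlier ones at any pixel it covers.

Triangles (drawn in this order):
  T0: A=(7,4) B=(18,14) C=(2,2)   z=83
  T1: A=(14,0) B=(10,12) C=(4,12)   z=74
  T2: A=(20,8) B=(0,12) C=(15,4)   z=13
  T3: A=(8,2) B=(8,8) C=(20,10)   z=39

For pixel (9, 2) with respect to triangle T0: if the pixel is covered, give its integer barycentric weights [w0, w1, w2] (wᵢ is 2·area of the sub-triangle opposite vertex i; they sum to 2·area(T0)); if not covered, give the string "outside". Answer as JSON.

T0:
  2·area = 28
  edge (7, 4)→(18, 14): d=(11,10) inclusive
  edge (18, 14)→(2, 2): d=(-16,-12) inclusive
  edge (2, 2)→(7, 4): d=(5,2) inclusive
    (3,2)@(7, 5): e=[11,12,5] → █
    (4,2)@(9, 5): e=[-9,36,1] → ·
    (3,3)@(7, 7): e=[33,-20,15] → ·
    (4,3)@(9, 7): e=[13,4,11] → █
    (5,3)@(11, 7): e=[-7,28,7] → ·
    (4,4)@(9, 9): e=[35,-28,21] → ·
  covered (2 px):
    · · · · · · · · · · ·
    · · · · · · · · · · ·
    · · · █ · · · · · · ·
    · · · · █ · · · · · ·
    · · · · · · · · · · ·
    · · · · · · · · · · ·
    · · · · · · · · · · ·
T1:
  2·area = 72
  edge (14, 0)→(10, 12): d=(-4,12) inclusive
  edge (10, 12)→(4, 12): d=(-6,0) inclusive
  edge (4, 12)→(14, 0): d=(10,-12) inclusive
    (6,1)@(13, 3): e=[0,54,18] → █  [on edge]
    (7,1)@(15, 3): e=[-24,54,42] → ·
    (5,2)@(11, 5): e=[16,42,14] → █
    (6,2)@(13, 5): e=[-8,42,38] → ·
    (4,3)@(9, 7): e=[32,30,10] → █
    (6,3)@(13, 7): e=[-16,30,58] → ·
    (3,4)@(7, 9): e=[48,18,6] → █
    (5,4)@(11, 9): e=[0,18,54] → █  [on edge]
    (6,4)@(13, 9): e=[-24,18,78] → ·
    (2,5)@(5, 11): e=[64,6,2] → █
    (5,5)@(11, 11): e=[-8,6,74] → ·
    (2,6)@(5, 13): e=[56,-6,22] → ·
  covered (10 px):
    · · · · · · · · · · ·
    · · · · · · █ · · · ·
    · · · · · █ · · · · ·
    · · · · █ █ · · · · ·
    · · · █ █ █ · · · · ·
    · · █ █ █ · · · · · ·
    · · · · · · · · · · ·
T2:
  2·area = 100
  edge (20, 8)→(0, 12): d=(-20,4) inclusive
  edge (0, 12)→(15, 4): d=(15,-8) inclusive
  edge (15, 4)→(20, 8): d=(5,4) inclusive
    (7,2)@(15, 5): e=[80,15,5] → █
    (8,2)@(17, 5): e=[72,31,-3] → ·
    (5,3)@(11, 7): e=[56,13,31] → █
    (6,3)@(13, 7): e=[48,29,23] → █
    (8,3)@(17, 7): e=[32,61,7] → █
    (9,3)@(19, 7): e=[24,77,-1] → ·
    (3,4)@(7, 9): e=[32,11,57] → █
    (4,4)@(9, 9): e=[24,27,49] → █
    (7,4)@(15, 9): e=[0,75,25] → █  [on edge]
    (8,4)@(17, 9): e=[-8,91,17] → ·
    (1,5)@(3, 11): e=[8,9,83] → █
    (2,5)@(5, 11): e=[0,25,75] → █  [on edge]
  covered (12 px):
    · · · · · · · · · · ·
    · · · · · · · · · · ·
    · · · · · · · █ · · ·
    · · · · · █ █ █ █ · ·
    · · · █ █ █ █ █ · · ·
    · █ █ · · · · · · · ·
    · · · · · · · · · · ·
T3:
  2·area = 72  (B↔C swapped to make it positive)
  edge (8, 2)→(20, 10): d=(12,8) inclusive
  edge (20, 10)→(8, 8): d=(-12,-2) inclusive
  edge (8, 8)→(8, 2): d=(0,-6) inclusive
    (4,1)@(9, 3): e=[4,62,6] → █
    (5,1)@(11, 3): e=[-12,66,18] → ·
    (4,2)@(9, 5): e=[28,38,6] → █
    (5,2)@(11, 5): e=[12,42,18] → █
    (6,2)@(13, 5): e=[-4,46,30] → ·
    (4,3)@(9, 7): e=[52,14,6] → █
    (6,3)@(13, 7): e=[20,22,30] → █
    (7,3)@(15, 7): e=[4,26,42] → █
    (8,3)@(17, 7): e=[-12,30,54] → ·
    (4,4)@(9, 9): e=[76,-10,6] → ·
    (5,4)@(11, 9): e=[60,-6,18] → ·
    (6,4)@(13, 9): e=[44,-2,30] → ·
  covered (9 px):
    · · · · · · · · · · ·
    · · · · █ · · · · · ·
    · · · · █ █ · · · · ·
    · · · · █ █ █ █ · · ·
    · · · · · · · █ █ · ·
    · · · · · · · · · · ·
    · · · · · · · · · · ·

Result: "outside"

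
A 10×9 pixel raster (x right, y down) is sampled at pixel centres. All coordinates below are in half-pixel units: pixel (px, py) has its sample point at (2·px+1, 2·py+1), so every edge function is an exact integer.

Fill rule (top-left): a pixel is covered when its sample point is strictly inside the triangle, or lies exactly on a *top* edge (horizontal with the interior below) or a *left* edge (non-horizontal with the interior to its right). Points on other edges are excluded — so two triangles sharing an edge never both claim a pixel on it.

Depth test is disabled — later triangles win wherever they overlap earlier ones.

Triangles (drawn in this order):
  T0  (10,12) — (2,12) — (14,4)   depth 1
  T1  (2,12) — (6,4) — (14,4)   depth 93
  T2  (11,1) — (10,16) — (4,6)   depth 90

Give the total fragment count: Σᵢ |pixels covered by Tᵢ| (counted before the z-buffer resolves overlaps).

T0:
  2·area = 64
  edge (10, 12)→(2, 12): d=(-8,0) right/bottom  bias=-1
  edge (2, 12)→(14, 4): d=(12,-8) top-left  bias=+0
  edge (14, 4)→(10, 12): d=(-4,8) right/bottom  bias=-1
    (6,2)@(13, 5): e=[56,4,4] → X
    (7,2)@(15, 5): e=[56,20,-12] → .
    (5,3)@(11, 7): e=[40,12,12] → X
    (6,3)@(13, 7): e=[40,28,-4] → .
    (3,4)@(7, 9): e=[24,4,36] → X
    (4,4)@(9, 9): e=[24,20,20] → X
    (6,4)@(13, 9): e=[24,52,-12] → .
    (2,5)@(5, 11): e=[8,12,44] → X
    (5,5)@(11, 11): e=[8,60,-4] → .
    (2,6)@(5, 13): e=[-8,36,36] → .
    (3,6)@(7, 13): e=[-8,52,20] → .
    (4,6)@(9, 13): e=[-8,68,4] → .
  covered (8 px):
    . . . . . . . . . .
    . . . . . . . . . .
    . . . . . . X . . .
    . . . . . X . . . .
    . . . X X X . . . .
    . . X X X . . . . .
    . . . . . . . . . .
    . . . . . . . . . .
    . . . . . . . . . .
T1:
  2·area = 64
  edge (2, 12)→(6, 4): d=(4,-8) top-left  bias=+0
  edge (6, 4)→(14, 4): d=(8,0) top-left  bias=+0
  edge (14, 4)→(2, 12): d=(-12,8) right/bottom  bias=-1
    (3,2)@(7, 5): e=[12,8,44] → X
    (4,2)@(9, 5): e=[28,8,28] → X
    (5,2)@(11, 5): e=[44,8,12] → X
    (6,2)@(13, 5): e=[60,8,-4] → .
    (2,3)@(5, 7): e=[4,24,36] → X
    (5,3)@(11, 7): e=[52,24,-12] → .
    (2,4)@(5, 9): e=[12,40,12] → X
    (3,4)@(7, 9): e=[28,40,-4] → .
    (4,4)@(9, 9): e=[44,40,-20] → .
    (1,5)@(3, 11): e=[4,56,4] → X
    (2,5)@(5, 11): e=[20,56,-12] → .
    (1,6)@(3, 13): e=[12,72,-20] → .
  covered (8 px):
    . . . . . . . . . .
    . . . . . . . . . .
    . . . X X X . . . .
    . . X X X . . . . .
    . . X . . . . . . .
    . X . . . . . . . .
    . . . . . . . . . .
    . . . . . . . . . .
    . . . . . . . . . .
T2:
  2·area = 100
  edge (11, 1)→(10, 16): d=(-1,15) right/bottom  bias=-1
  edge (10, 16)→(4, 6): d=(-6,-10) top-left  bias=+0
  edge (4, 6)→(11, 1): d=(7,-5) top-left  bias=+0
    (0,0)@(1, 1): e=[150,0,-50] → .  [on edge]
    (5,0)@(11, 1): e=[0,100,0] → .  [on edge]
    (4,1)@(9, 3): e=[28,68,4] → X
    (5,1)@(11, 3): e=[-2,88,14] → .
    (3,2)@(7, 5): e=[56,36,8] → X
    (5,2)@(11, 5): e=[-4,76,28] → .
    (2,3)@(5, 7): e=[84,4,12] → X
    (5,3)@(11, 7): e=[-6,64,42] → .
    (2,4)@(5, 9): e=[82,-8,26] → .
    (3,4)@(7, 9): e=[52,12,36] → X
    (5,4)@(11, 9): e=[-8,52,56] → .
    (3,5)@(7, 11): e=[50,0,50] → X  [on edge]
  covered (11 px):
    . . . . . . . . . .
    . . . . X . . . . .
    . . . X X . . . . .
    . . X X X . . . . .
    . . . X X . . . . .
    . . . X X . . . . .
    . . . . X . . . . .
    . . . . . . . . . .
    . . . . . . . . . .

Result: 27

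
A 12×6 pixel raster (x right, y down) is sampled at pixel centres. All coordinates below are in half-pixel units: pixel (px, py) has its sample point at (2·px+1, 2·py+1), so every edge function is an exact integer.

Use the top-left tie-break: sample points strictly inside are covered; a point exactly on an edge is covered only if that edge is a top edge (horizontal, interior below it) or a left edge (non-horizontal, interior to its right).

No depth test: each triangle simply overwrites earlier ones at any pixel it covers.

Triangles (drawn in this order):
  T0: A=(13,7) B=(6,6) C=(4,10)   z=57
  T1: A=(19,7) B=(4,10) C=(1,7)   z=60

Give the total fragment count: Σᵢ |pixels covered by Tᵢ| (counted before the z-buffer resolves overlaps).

T0:
  2·area = 30  (B↔C swapped to make it positive)
  edge (13, 7)→(4, 10): d=(-9,3) right/bottom  bias=-1
  edge (4, 10)→(6, 6): d=(2,-4) top-left  bias=+0
  edge (6, 6)→(13, 7): d=(7,1) right/bottom  bias=-1
    (9,2)@(19, 5): e=[0,50,-20] → ·  [on edge]
    (3,3)@(7, 7): e=[18,6,6] → #
    (4,3)@(9, 7): e=[12,14,4] → #
    (5,3)@(11, 7): e=[6,22,2] → #
    (6,3)@(13, 7): e=[0,30,0] → ·  [on edge]
    (2,4)@(5, 9): e=[6,2,22] → #
    (3,4)@(7, 9): e=[0,10,20] → ·  [on edge]
    (4,4)@(9, 9): e=[-6,18,18] → ·
    (5,4)@(11, 9): e=[-12,26,16] → ·
    (0,5)@(1, 11): e=[0,-10,40] → ·  [on edge]
    (2,5)@(5, 11): e=[-12,6,36] → ·
  covered (4 px):
    · · · · · · · · · · · ·
    · · · · · · · · · · · ·
    · · · · · · · · · · · ·
    · · · # # # · · · · · ·
    · · # · · · · · · · · ·
    · · · · · · · · · · · ·
T1:
  2·area = 54
  edge (19, 7)→(4, 10): d=(-15,3) right/bottom  bias=-1
  edge (4, 10)→(1, 7): d=(-3,-3) top-left  bias=+0
  edge (1, 7)→(19, 7): d=(18,0) top-left  bias=+0
    (0,3)@(1, 7): e=[54,0,0] → #  [on edge]
    (1,3)@(3, 7): e=[48,6,0] → #  [on edge]
    (2,3)@(5, 7): e=[42,12,0] → #  [on edge]
    (3,3)@(7, 7): e=[36,18,0] → #  [on edge]
    (4,3)@(9, 7): e=[30,24,0] → #  [on edge]
    (5,3)@(11, 7): e=[24,30,0] → #  [on edge]
    (6,3)@(13, 7): e=[18,36,0] → #  [on edge]
    (7,3)@(15, 7): e=[12,42,0] → #  [on edge]
    (8,3)@(17, 7): e=[6,48,0] → #  [on edge]
    (9,3)@(19, 7): e=[0,54,0] → ·  [on edge]
    (10,3)@(21, 7): e=[-6,60,0] → ·  [on edge]
    (11,3)@(23, 7): e=[-12,66,0] → ·  [on edge]
    (1,4)@(3, 9): e=[18,0,36] → #  [on edge]
    (4,4)@(9, 9): e=[0,18,36] → ·  [on edge]
    (2,5)@(5, 11): e=[-18,0,72] → ·  [on edge]
  covered (12 px):
    · · · · · · · · · · · ·
    · · · · · · · · · · · ·
    · · · · · · · · · · · ·
    # # # # # # # # # · · ·
    · # # # · · · · · · · ·
    · · · · · · · · · · · ·

Answer: 16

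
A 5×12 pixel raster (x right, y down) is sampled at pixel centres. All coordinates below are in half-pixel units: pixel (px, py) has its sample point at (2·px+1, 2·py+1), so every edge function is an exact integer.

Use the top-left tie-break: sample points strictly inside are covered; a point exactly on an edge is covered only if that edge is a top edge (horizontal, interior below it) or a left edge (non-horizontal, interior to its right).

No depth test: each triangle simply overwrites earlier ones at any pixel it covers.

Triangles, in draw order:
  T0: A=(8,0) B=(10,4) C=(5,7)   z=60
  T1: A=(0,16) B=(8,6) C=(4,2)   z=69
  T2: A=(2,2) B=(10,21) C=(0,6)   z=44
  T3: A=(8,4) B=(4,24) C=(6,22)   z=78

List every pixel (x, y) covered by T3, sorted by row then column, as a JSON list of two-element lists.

T0:
  2·area = 26
  edge (8, 0)→(10, 4): d=(2,4) right/bottom  bias=-1
  edge (10, 4)→(5, 7): d=(-5,3) right/bottom  bias=-1
  edge (5, 7)→(8, 0): d=(3,-7) top-left  bias=+0
    (3,1)@(7, 3): e=[10,14,2] → X
    (4,1)@(9, 3): e=[2,8,16] → X
    (3,2)@(7, 5): e=[14,4,8] → X
    (4,2)@(9, 5): e=[6,-2,22] → .
    (2,3)@(5, 7): e=[26,0,0] → .  [on edge]
    (3,3)@(7, 7): e=[18,-6,14] → .
  covered (3 px):
    . . . . .
    . . . X X
    . . . X .
    . . . . .
    . . . . .
    . . . . .
    . . . . .
    . . . . .
    . . . . .
    . . . . .
    . . . . .
    . . . . .
T1:
  2·area = 72  (B↔C swapped to make it positive)
  edge (0, 16)→(4, 2): d=(4,-14) top-left  bias=+0
  edge (4, 2)→(8, 6): d=(4,4) right/bottom  bias=-1
  edge (8, 6)→(0, 16): d=(-8,10) right/bottom  bias=-1
    (1,0)@(3, 1): e=[-18,0,90] → .  [on edge]
    (2,1)@(5, 3): e=[18,0,54] → .  [on edge]
    (2,2)@(5, 5): e=[26,8,38] → X
    (3,2)@(7, 5): e=[54,0,18] → .  [on edge]
    (1,3)@(3, 7): e=[6,24,42] → X
    (3,3)@(7, 7): e=[62,8,2] → X
    (4,3)@(9, 7): e=[90,0,-18] → .  [on edge]
    (1,4)@(3, 9): e=[14,32,26] → X
    (3,4)@(7, 9): e=[70,16,-14] → .
    (1,5)@(3, 11): e=[22,40,10] → X
    (2,5)@(5, 11): e=[50,32,-10] → .
    (0,6)@(1, 13): e=[2,56,14] → X
  covered (8 px):
    . . . . .
    . . . . .
    . . X . .
    . X X X .
    . X X . .
    . X . . .
    X . . . .
    . . . . .
    . . . . .
    . . . . .
    . . . . .
    . . . . .
T2:
  2·area = 70
  edge (2, 2)→(10, 21): d=(8,19) right/bottom  bias=-1
  edge (10, 21)→(0, 6): d=(-10,-15) top-left  bias=+0
  edge (0, 6)→(2, 2): d=(2,-4) top-left  bias=+0
    (0,2)@(1, 5): e=[43,25,2] → X
    (1,2)@(3, 5): e=[5,55,10] → X
    (2,2)@(5, 5): e=[-33,85,18] → .
    (0,3)@(1, 7): e=[59,5,6] → X
    (2,3)@(5, 7): e=[-17,65,22] → .
    (0,4)@(1, 9): e=[75,-15,10] → .
    (1,4)@(3, 9): e=[37,15,18] → X
    (2,4)@(5, 9): e=[-1,45,26] → .
    (1,5)@(3, 11): e=[53,-5,22] → .
    (2,5)@(5, 11): e=[15,25,30] → X
    (3,5)@(7, 11): e=[-23,55,38] → .
    (2,6)@(5, 13): e=[31,5,34] → X
  covered (9 px):
    . . . . .
    . . . . .
    X X . . .
    X X . . .
    . X . . .
    . . X . .
    . . X . .
    . . . X .
    . . . . .
    . . . . X
    . . . . .
    . . . . .
T3:
  2·area = 32  (B↔C swapped to make it positive)
  edge (8, 4)→(6, 22): d=(-2,18) right/bottom  bias=-1
  edge (6, 22)→(4, 24): d=(-2,2) right/bottom  bias=-1
  edge (4, 24)→(8, 4): d=(4,-20) top-left  bias=+0
    (3,4)@(7, 9): e=[8,24,0] → X  [on edge]
    (4,4)@(9, 9): e=[-28,20,40] → .
    (3,5)@(7, 11): e=[4,20,8] → X
    (4,5)@(9, 11): e=[-32,16,48] → .
    (3,6)@(7, 13): e=[0,16,16] → .  [on edge]
    (2,9)@(5, 19): e=[24,8,0] → X  [on edge]
    (3,9)@(7, 19): e=[-12,4,40] → .
    (4,9)@(9, 19): e=[-48,0,80] → .  [on edge]
    (2,10)@(5, 21): e=[20,4,8] → X
    (3,10)@(7, 21): e=[-16,0,48] → .  [on edge]
    (2,11)@(5, 23): e=[16,0,16] → .  [on edge]
  covered (4 px):
    . . . . .
    . . . . .
    . . . . .
    . . . . .
    . . . X .
    . . . X .
    . . . . .
    . . . . .
    . . . . .
    . . X . .
    . . X . .
    . . . . .

Answer: [[3,4],[3,5],[2,9],[2,10]]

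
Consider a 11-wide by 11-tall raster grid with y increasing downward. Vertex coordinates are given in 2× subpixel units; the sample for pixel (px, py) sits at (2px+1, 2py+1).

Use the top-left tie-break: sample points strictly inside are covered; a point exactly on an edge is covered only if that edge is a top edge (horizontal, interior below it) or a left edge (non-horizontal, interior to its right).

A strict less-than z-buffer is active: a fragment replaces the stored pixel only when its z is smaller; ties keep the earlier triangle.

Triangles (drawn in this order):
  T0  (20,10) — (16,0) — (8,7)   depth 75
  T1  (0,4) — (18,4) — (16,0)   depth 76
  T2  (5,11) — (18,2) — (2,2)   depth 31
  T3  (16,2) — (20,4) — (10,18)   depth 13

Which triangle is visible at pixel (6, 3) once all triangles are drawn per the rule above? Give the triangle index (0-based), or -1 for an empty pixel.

T0:
  2·area = 108  (B↔C swapped to make it positive)
  edge (20, 10)→(8, 7): d=(-12,-3) top-left  bias=+0
  edge (8, 7)→(16, 0): d=(8,-7) top-left  bias=+0
  edge (16, 0)→(20, 10): d=(4,10) right/bottom  bias=-1
    (7,0)@(15, 1): e=[93,1,14] → X
    (8,0)@(17, 1): e=[99,15,-6] → .
    (6,1)@(13, 3): e=[63,3,42] → X
    (8,1)@(17, 3): e=[75,31,2] → X
    (9,1)@(19, 3): e=[81,45,-18] → .
    (5,2)@(11, 5): e=[33,5,70] → X
    (9,2)@(19, 5): e=[57,61,-10] → .
    (4,3)@(9, 7): e=[3,7,98] → X
    (9,3)@(19, 7): e=[33,77,-2] → .
    (4,4)@(9, 9): e=[-21,23,106] → .
    (5,4)@(11, 9): e=[-15,37,86] → .
    (6,4)@(13, 9): e=[-9,51,66] → .
  covered (15 px):
    . . . . . . . X . . .
    . . . . . . X X X . .
    . . . . . X X X X . .
    . . . . X X X X X . .
    . . . . . . . . X X .
    . . . . . . . . . . .
    . . . . . . . . . . .
    . . . . . . . . . . .
    . . . . . . . . . . .
    . . . . . . . . . . .
    . . . . . . . . . . .
T1:
  2·area = 72  (B↔C swapped to make it positive)
  edge (0, 4)→(16, 0): d=(16,-4) top-left  bias=+0
  edge (16, 0)→(18, 4): d=(2,4) right/bottom  bias=-1
  edge (18, 4)→(0, 4): d=(-18,0) right/bottom  bias=-1
    (6,0)@(13, 1): e=[4,14,54] → X
    (7,0)@(15, 1): e=[12,6,54] → X
    (8,0)@(17, 1): e=[20,-2,54] → .
    (2,1)@(5, 3): e=[4,50,18] → X
    (3,1)@(7, 3): e=[12,42,18] → X
    (4,1)@(9, 3): e=[20,34,18] → X
    (5,1)@(11, 3): e=[28,26,18] → X
    (8,1)@(17, 3): e=[52,2,18] → X
    (9,1)@(19, 3): e=[60,-6,18] → .
    (2,2)@(5, 5): e=[36,54,-18] → .
    (3,2)@(7, 5): e=[44,46,-18] → .
    (4,2)@(9, 5): e=[52,38,-18] → .
  covered (9 px):
    . . . . . . X X . . .
    . . X X X X X X X . .
    . . . . . . . . . . .
    . . . . . . . . . . .
    . . . . . . . . . . .
    . . . . . . . . . . .
    . . . . . . . . . . .
    . . . . . . . . . . .
    . . . . . . . . . . .
    . . . . . . . . . . .
    . . . . . . . . . . .
T2:
  2·area = 144  (B↔C swapped to make it positive)
  edge (5, 11)→(2, 2): d=(-3,-9) top-left  bias=+0
  edge (2, 2)→(18, 2): d=(16,0) top-left  bias=+0
  edge (18, 2)→(5, 11): d=(-13,9) right/bottom  bias=-1
    (1,1)@(3, 3): e=[6,16,122] → X
    (2,1)@(5, 3): e=[24,16,104] → X
    (3,1)@(7, 3): e=[42,16,86] → X
    (4,1)@(9, 3): e=[60,16,68] → X
    (5,1)@(11, 3): e=[78,16,50] → X
    (6,1)@(13, 3): e=[96,16,32] → X
    (7,1)@(15, 3): e=[114,16,14] → X
    (8,1)@(17, 3): e=[132,16,-4] → .
    (1,2)@(3, 5): e=[0,48,96] → X  [on edge]
    (7,2)@(15, 5): e=[108,48,-12] → .
    (1,3)@(3, 7): e=[-6,80,70] → .
    (2,3)@(5, 7): e=[12,80,52] → X
    (2,5)@(5, 11): e=[0,144,0] → .  [on edge]
    (3,8)@(7, 17): e=[0,240,-96] → .  [on edge]
  covered (18 px):
    . . . . . . . . . . .
    . X X X X X X X . . .
    . X X X X X X . . . .
    . . X X X . . . . . .
    . . X X . . . . . . .
    . . . . . . . . . . .
    . . . . . . . . . . .
    . . . . . . . . . . .
    . . . . . . . . . . .
    . . . . . . . . . . .
    . . . . . . . . . . .
T3:
  2·area = 76
  edge (16, 2)→(20, 4): d=(4,2) right/bottom  bias=-1
  edge (20, 4)→(10, 18): d=(-10,14) right/bottom  bias=-1
  edge (10, 18)→(16, 2): d=(6,-16) top-left  bias=+0
    (8,1)@(17, 3): e=[2,52,22] → X
    (9,1)@(19, 3): e=[-2,24,54] → .
    (7,2)@(15, 5): e=[14,60,2] → X
    (9,2)@(19, 5): e=[6,4,66] → X
    (10,2)@(21, 5): e=[2,-24,98] → .
    (7,3)@(15, 7): e=[22,40,14] → X
    (9,3)@(19, 7): e=[14,-16,78] → .
    (7,4)@(15, 9): e=[30,20,26] → X
    (8,4)@(17, 9): e=[26,-8,58] → .
    (6,5)@(13, 11): e=[42,28,6] → X
    (7,5)@(15, 11): e=[38,0,38] → .  [on edge]
    (6,6)@(13, 13): e=[50,8,18] → X
  covered (9 px):
    . . . . . . . . . . .
    . . . . . . . . X . .
    . . . . . . . X X X .
    . . . . . . . X X . .
    . . . . . . . X . . .
    . . . . . . X . . . .
    . . . . . . X . . . .
    . . . . . . . . . . .
    . . . . . . . . . . .
    . . . . . . . . . . .
    . . . . . . . . . . .

Z-buffer (winner per pixel, '.' = empty):
  . . . . . . 1 0 . . .
  . 2 2 2 2 2 2 2 3 . .
  . 2 2 2 2 2 2 3 3 3 .
  . . 2 2 2 0 0 3 3 . .
  . . 2 2 . . . 3 0 0 .
  . . . . . . 3 . . . .
  . . . . . . 3 . . . .
  . . . . . . . . . . .
  . . . . . . . . . . .
  . . . . . . . . . . .
  . . . . . . . . . . .

Final: 0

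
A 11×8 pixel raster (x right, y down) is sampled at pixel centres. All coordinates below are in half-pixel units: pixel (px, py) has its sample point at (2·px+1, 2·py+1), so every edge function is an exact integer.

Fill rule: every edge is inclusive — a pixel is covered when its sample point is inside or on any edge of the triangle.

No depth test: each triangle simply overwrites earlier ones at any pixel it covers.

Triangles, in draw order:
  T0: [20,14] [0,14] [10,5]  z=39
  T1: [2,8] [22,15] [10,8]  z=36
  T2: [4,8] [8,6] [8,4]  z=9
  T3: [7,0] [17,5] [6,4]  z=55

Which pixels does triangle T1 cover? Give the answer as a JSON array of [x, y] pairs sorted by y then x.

T0:
  2·area = 180
  edge (20, 14)→(0, 14): d=(-20,0) inclusive
  edge (0, 14)→(10, 5): d=(10,-9) inclusive
  edge (10, 5)→(20, 14): d=(10,9) inclusive
    (4,3)@(9, 7): e=[140,11,29] → █
    (5,3)@(11, 7): e=[140,29,11] → █
    (6,3)@(13, 7): e=[140,47,-7] → ·
    (3,4)@(7, 9): e=[100,13,67] → █
    (6,4)@(13, 9): e=[100,67,13] → █
    (7,4)@(15, 9): e=[100,85,-5] → ·
    (2,5)@(5, 11): e=[60,15,105] → █
    (7,5)@(15, 11): e=[60,105,15] → █
    (8,5)@(17, 11): e=[60,123,-3] → ·
    (1,6)@(3, 13): e=[20,17,143] → █
    (8,6)@(17, 13): e=[20,143,17] → █
    (9,6)@(19, 13): e=[20,161,-1] → ·
  covered (20 px):
    · · · · · · · · · · ·
    · · · · · · · · · · ·
    · · · · · · · · · · ·
    · · · · █ █ · · · · ·
    · · · █ █ █ █ · · · ·
    · · █ █ █ █ █ █ · · ·
    · █ █ █ █ █ █ █ █ · ·
    · · · · · · · · · · ·
T1:
  2·area = 56  (B↔C swapped to make it positive)
  edge (2, 8)→(10, 8): d=(8,0) inclusive
  edge (10, 8)→(22, 15): d=(12,7) inclusive
  edge (22, 15)→(2, 8): d=(-20,-7) inclusive
    (2,4)@(5, 9): e=[8,47,1] → █
    (3,4)@(7, 9): e=[8,33,15] → █
    (4,4)@(9, 9): e=[8,19,29] → █
    (5,4)@(11, 9): e=[8,5,43] → █
    (6,4)@(13, 9): e=[8,-9,57] → ·
    (2,5)@(5, 11): e=[24,71,-39] → ·
    (3,5)@(7, 11): e=[24,57,-25] → ·
    (4,5)@(9, 11): e=[24,43,-11] → ·
    (5,5)@(11, 11): e=[24,29,3] → █
    (6,5)@(13, 11): e=[24,15,17] → █
    (7,5)@(15, 11): e=[24,1,31] → █
    (8,5)@(17, 11): e=[24,-13,45] → ·
  covered (8 px):
    · · · · · · · · · · ·
    · · · · · · · · · · ·
    · · · · · · · · · · ·
    · · · · · · · · · · ·
    · · █ █ █ █ · · · · ·
    · · · · · █ █ █ · · ·
    · · · · · · · · █ · ·
    · · · · · · · · · · ·
T2:
  2·area = 8  (B↔C swapped to make it positive)
  edge (4, 8)→(8, 4): d=(4,-4) inclusive
  edge (8, 4)→(8, 6): d=(0,2) inclusive
  edge (8, 6)→(4, 8): d=(-4,2) inclusive
    (5,0)@(11, 1): e=[0,-6,14] → ·  [on edge]
    (4,1)@(9, 3): e=[0,-2,10] → ·  [on edge]
    (3,2)@(7, 5): e=[0,2,6] → █  [on edge]
    (4,2)@(9, 5): e=[8,-2,2] → ·
    (2,3)@(5, 7): e=[0,6,2] → █  [on edge]
    (3,3)@(7, 7): e=[8,2,-2] → ·
    (1,4)@(3, 9): e=[0,10,-2] → ·  [on edge]
    (2,4)@(5, 9): e=[8,6,-6] → ·
    (0,5)@(1, 11): e=[0,14,-6] → ·  [on edge]
  covered (2 px):
    · · · · · · · · · · ·
    · · · · · · · · · · ·
    · · · █ · · · · · · ·
    · · █ · · · · · · · ·
    · · · · · · · · · · ·
    · · · · · · · · · · ·
    · · · · · · · · · · ·
    · · · · · · · · · · ·
T3:
  2·area = 45
  edge (7, 0)→(17, 5): d=(10,5) inclusive
  edge (17, 5)→(6, 4): d=(-11,-1) inclusive
  edge (6, 4)→(7, 0): d=(1,-4) inclusive
    (3,0)@(7, 1): e=[10,34,1] → █
    (4,0)@(9, 1): e=[0,36,9] → █  [on edge]
    (5,0)@(11, 1): e=[-10,38,17] → ·
    (3,1)@(7, 3): e=[30,12,3] → █
    (5,1)@(11, 3): e=[10,16,19] → █
    (6,1)@(13, 3): e=[0,18,27] → █  [on edge]
    (7,1)@(15, 3): e=[-10,20,35] → ·
    (3,2)@(7, 5): e=[50,-10,5] → ·
    (4,2)@(9, 5): e=[40,-8,13] → ·
    (5,2)@(11, 5): e=[30,-6,21] → ·
    (6,2)@(13, 5): e=[20,-4,29] → ·
    (8,2)@(17, 5): e=[0,0,45] → █  [on edge]
    (10,3)@(21, 7): e=[0,-18,63] → ·  [on edge]
  covered (7 px):
    · · · █ █ · · · · · ·
    · · · █ █ █ █ · · · ·
    · · · · · · · · █ · ·
    · · · · · · · · · · ·
    · · · · · · · · · · ·
    · · · · · · · · · · ·
    · · · · · · · · · · ·
    · · · · · · · · · · ·

Answer: [[2,4],[3,4],[4,4],[5,4],[5,5],[6,5],[7,5],[8,6]]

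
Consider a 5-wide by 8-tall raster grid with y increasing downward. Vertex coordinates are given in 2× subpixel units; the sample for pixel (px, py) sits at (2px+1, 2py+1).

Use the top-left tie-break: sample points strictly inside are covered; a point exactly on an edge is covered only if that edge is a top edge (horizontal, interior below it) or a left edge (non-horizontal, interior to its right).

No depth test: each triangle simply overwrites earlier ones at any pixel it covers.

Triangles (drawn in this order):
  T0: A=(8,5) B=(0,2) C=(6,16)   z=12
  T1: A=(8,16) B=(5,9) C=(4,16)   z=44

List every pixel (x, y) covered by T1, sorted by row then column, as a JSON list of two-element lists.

T0:
  2·area = 94  (B↔C swapped to make it positive)
  edge (8, 5)→(6, 16): d=(-2,11) right/bottom  bias=-1
  edge (6, 16)→(0, 2): d=(-6,-14) top-left  bias=+0
  edge (0, 2)→(8, 5): d=(8,3) right/bottom  bias=-1
    (0,1)@(1, 3): e=[81,8,5] → #
    (1,1)@(3, 3): e=[59,36,-1] → ·
    (0,2)@(1, 5): e=[77,-4,21] → ·
    (1,2)@(3, 5): e=[55,24,15] → #
    (2,2)@(5, 5): e=[33,52,9] → #
    (3,2)@(7, 5): e=[11,80,3] → #
    (4,2)@(9, 5): e=[-11,108,-3] → ·
    (1,3)@(3, 7): e=[51,12,31] → #
    (4,3)@(9, 7): e=[-15,96,13] → ·
    (1,4)@(3, 9): e=[47,0,47] → #  [on edge]
    (4,4)@(9, 9): e=[-19,84,29] → ·
    (1,5)@(3, 11): e=[43,-12,63] → ·
  covered (12 px):
    · · · · ·
    # · · · ·
    · # # # ·
    · # # # ·
    · # # # ·
    · · # · ·
    · · # · ·
    · · · · ·
T1:
  2·area = 28  (B↔C swapped to make it positive)
  edge (8, 16)→(4, 16): d=(-4,0) right/bottom  bias=-1
  edge (4, 16)→(5, 9): d=(1,-7) top-left  bias=+0
  edge (5, 9)→(8, 16): d=(3,7) right/bottom  bias=-1
    (2,4)@(5, 9): e=[28,0,0] → ·  [on edge]
    (2,5)@(5, 11): e=[20,2,6] → #
    (3,5)@(7, 11): e=[20,16,-8] → ·
    (2,6)@(5, 13): e=[12,4,12] → #
    (3,6)@(7, 13): e=[12,18,-2] → ·
    (2,7)@(5, 15): e=[4,6,18] → #
    (3,7)@(7, 15): e=[4,20,4] → #
    (4,7)@(9, 15): e=[4,34,-10] → ·
  covered (4 px):
    · · · · ·
    · · · · ·
    · · · · ·
    · · · · ·
    · · · · ·
    · · # · ·
    · · # · ·
    · · # # ·

Result: [[2,5],[2,6],[2,7],[3,7]]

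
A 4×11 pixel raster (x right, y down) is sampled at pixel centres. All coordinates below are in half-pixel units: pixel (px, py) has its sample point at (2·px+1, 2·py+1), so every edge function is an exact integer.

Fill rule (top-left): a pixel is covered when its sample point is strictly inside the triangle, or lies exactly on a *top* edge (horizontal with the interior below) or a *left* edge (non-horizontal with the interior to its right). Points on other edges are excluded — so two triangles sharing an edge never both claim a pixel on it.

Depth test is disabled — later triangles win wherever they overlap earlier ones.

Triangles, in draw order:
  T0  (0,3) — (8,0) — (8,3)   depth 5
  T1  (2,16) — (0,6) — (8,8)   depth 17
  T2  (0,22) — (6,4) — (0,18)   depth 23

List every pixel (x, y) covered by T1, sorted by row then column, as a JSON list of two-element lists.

T0:
  2·area = 24
  edge (0, 3)→(8, 0): d=(8,-3) top-left  bias=+0
  edge (8, 0)→(8, 3): d=(0,3) right/bottom  bias=-1
  edge (8, 3)→(0, 3): d=(-8,0) right/bottom  bias=-1
    (3,0)@(7, 1): e=[5,3,16] → #
    (0,1)@(1, 3): e=[3,21,0] → ·  [on edge]
    (1,1)@(3, 3): e=[9,15,0] → ·  [on edge]
    (2,1)@(5, 3): e=[15,9,0] → ·  [on edge]
    (3,1)@(7, 3): e=[21,3,0] → ·  [on edge]
  covered (1 px):
    · · · #
    · · · ·
    · · · ·
    · · · ·
    · · · ·
    · · · ·
    · · · ·
    · · · ·
    · · · ·
    · · · ·
    · · · ·
T1:
  2·area = 76
  edge (2, 16)→(0, 6): d=(-2,-10) top-left  bias=+0
  edge (0, 6)→(8, 8): d=(8,2) right/bottom  bias=-1
  edge (8, 8)→(2, 16): d=(-6,8) right/bottom  bias=-1
    (0,3)@(1, 7): e=[8,6,62] → #
    (1,3)@(3, 7): e=[28,2,46] → #
    (2,3)@(5, 7): e=[48,-2,30] → ·
    (0,4)@(1, 9): e=[4,22,50] → #
    (2,4)@(5, 9): e=[44,14,18] → #
    (3,4)@(7, 9): e=[64,10,2] → #
    (0,5)@(1, 11): e=[0,38,38] → #  [on edge]
    (3,5)@(7, 11): e=[60,26,-10] → ·
    (0,6)@(1, 13): e=[-4,54,26] → ·
    (1,6)@(3, 13): e=[16,50,10] → #
    (2,6)@(5, 13): e=[36,46,-6] → ·
    (1,7)@(3, 15): e=[12,66,-2] → ·
    (1,10)@(3, 21): e=[0,114,-38] → ·  [on edge]
  covered (10 px):
    · · · ·
    · · · ·
    · · · ·
    # # · ·
    # # # #
    # # # ·
    · # · ·
    · · · ·
    · · · ·
    · · · ·
    · · · ·
T2:
  2·area = 24  (B↔C swapped to make it positive)
  edge (0, 22)→(0, 18): d=(0,-4) top-left  bias=+0
  edge (0, 18)→(6, 4): d=(6,-14) top-left  bias=+0
  edge (6, 4)→(0, 22): d=(-6,18) right/bottom  bias=-1
    (3,0)@(7, 1): e=[28,-4,0] → ·  [on edge]
    (2,3)@(5, 7): e=[20,4,0] → ·  [on edge]
    (1,5)@(3, 11): e=[12,0,12] → #  [on edge]
    (2,5)@(5, 11): e=[20,28,-24] → ·
    (1,6)@(3, 13): e=[12,12,0] → ·  [on edge]
    (0,8)@(1, 17): e=[4,8,12] → #
    (1,8)@(3, 17): e=[12,36,-24] → ·
    (0,9)@(1, 19): e=[4,20,0] → ·  [on edge]
  covered (2 px):
    · · · ·
    · · · ·
    · · · ·
    · · · ·
    · · · ·
    · # · ·
    · · · ·
    · · · ·
    # · · ·
    · · · ·
    · · · ·

Result: [[0,3],[1,3],[0,4],[1,4],[2,4],[3,4],[0,5],[1,5],[2,5],[1,6]]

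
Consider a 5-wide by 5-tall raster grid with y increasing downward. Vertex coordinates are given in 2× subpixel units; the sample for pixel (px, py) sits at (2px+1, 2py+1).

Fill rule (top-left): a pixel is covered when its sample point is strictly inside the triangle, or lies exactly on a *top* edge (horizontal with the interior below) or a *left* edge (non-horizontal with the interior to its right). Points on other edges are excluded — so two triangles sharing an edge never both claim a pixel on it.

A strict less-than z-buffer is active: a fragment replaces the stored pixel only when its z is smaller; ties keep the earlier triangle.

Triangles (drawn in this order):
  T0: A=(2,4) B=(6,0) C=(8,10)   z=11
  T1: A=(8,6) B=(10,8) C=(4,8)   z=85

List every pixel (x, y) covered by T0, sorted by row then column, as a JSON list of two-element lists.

T0:
  2·area = 48
  edge (2, 4)→(6, 0): d=(4,-4) top-left  bias=+0
  edge (6, 0)→(8, 10): d=(2,10) right/bottom  bias=-1
  edge (8, 10)→(2, 4): d=(-6,-6) top-left  bias=+0
    (2,0)@(5, 1): e=[0,12,36] → █  [on edge]
    (3,0)@(7, 1): e=[8,-8,48] → ·
    (0,1)@(1, 3): e=[-8,56,0] → ·  [on edge]
    (1,1)@(3, 3): e=[0,36,12] → █  [on edge]
    (3,1)@(7, 3): e=[16,-4,36] → ·
    (0,2)@(1, 5): e=[0,60,-12] → ·  [on edge]
    (1,2)@(3, 5): e=[8,40,0] → █  [on edge]
    (3,2)@(7, 5): e=[24,0,24] → ·  [on edge]
    (1,3)@(3, 7): e=[16,44,-12] → ·
    (2,3)@(5, 7): e=[24,24,0] → █  [on edge]
    (3,3)@(7, 7): e=[32,4,12] → █
    (4,3)@(9, 7): e=[40,-16,24] → ·
    (3,4)@(7, 9): e=[40,8,0] → █  [on edge]
  covered (8 px):
    · · █ · ·
    · █ █ · ·
    · █ █ · ·
    · · █ █ ·
    · · · █ ·
T1:
  2·area = 12
  edge (8, 6)→(10, 8): d=(2,2) right/bottom  bias=-1
  edge (10, 8)→(4, 8): d=(-6,0) right/bottom  bias=-1
  edge (4, 8)→(8, 6): d=(4,-2) top-left  bias=+0
    (1,0)@(3, 1): e=[0,42,-30] → ·  [on edge]
    (2,1)@(5, 3): e=[0,30,-18] → ·  [on edge]
    (3,2)@(7, 5): e=[0,18,-6] → ·  [on edge]
    (3,3)@(7, 7): e=[4,6,2] → █
    (4,3)@(9, 7): e=[0,6,6] → ·  [on edge]
    (3,4)@(7, 9): e=[8,-6,10] → ·
  covered (1 px):
    · · · · ·
    · · · · ·
    · · · · ·
    · · · █ ·
    · · · · ·

Answer: [[2,0],[1,1],[2,1],[1,2],[2,2],[2,3],[3,3],[3,4]]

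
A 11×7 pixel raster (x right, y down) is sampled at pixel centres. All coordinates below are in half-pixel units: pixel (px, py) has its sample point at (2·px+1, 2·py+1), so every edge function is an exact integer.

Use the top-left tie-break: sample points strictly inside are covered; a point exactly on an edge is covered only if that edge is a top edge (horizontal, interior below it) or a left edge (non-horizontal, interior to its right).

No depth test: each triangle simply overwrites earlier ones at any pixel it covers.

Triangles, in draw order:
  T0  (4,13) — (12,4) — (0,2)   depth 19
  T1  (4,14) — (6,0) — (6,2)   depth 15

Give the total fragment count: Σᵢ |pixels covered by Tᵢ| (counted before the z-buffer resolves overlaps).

T0:
  2·area = 124  (B↔C swapped to make it positive)
  edge (4, 13)→(0, 2): d=(-4,-11) top-left  bias=+0
  edge (0, 2)→(12, 4): d=(12,2) right/bottom  bias=-1
  edge (12, 4)→(4, 13): d=(-8,9) right/bottom  bias=-1
    (0,1)@(1, 3): e=[7,10,107] → #
    (1,1)@(3, 3): e=[29,6,89] → #
    (2,1)@(5, 3): e=[51,2,71] → #
    (3,1)@(7, 3): e=[73,-2,53] → ·
    (0,2)@(1, 5): e=[-1,34,91] → ·
    (1,2)@(3, 5): e=[21,30,73] → #
    (3,2)@(7, 5): e=[65,22,37] → #
    (4,2)@(9, 5): e=[87,18,19] → #
    (5,2)@(11, 5): e=[109,14,1] → #
    (6,2)@(13, 5): e=[131,10,-17] → ·
    (1,3)@(3, 7): e=[13,54,57] → #
    (5,3)@(11, 7): e=[101,38,-15] → ·
  covered (16 px):
    · · · · · · · · · · ·
    # # # · · · · · · · ·
    · # # # # # · · · · ·
    · # # # # · · · · · ·
    · # # # · · · · · · ·
    · · # · · · · · · · ·
    · · · · · · · · · · ·
T1:
  2·area = 4
  edge (4, 14)→(6, 0): d=(2,-14) top-left  bias=+0
  edge (6, 0)→(6, 2): d=(0,2) right/bottom  bias=-1
  edge (6, 2)→(4, 14): d=(-2,12) right/bottom  bias=-1
    (2,3)@(5, 7): e=[0,2,2] → #  [on edge]
    (3,3)@(7, 7): e=[28,-2,-22] → ·
    (2,4)@(5, 9): e=[4,2,-2] → ·
  covered (1 px):
    · · · · · · · · · · ·
    · · · · · · · · · · ·
    · · · · · · · · · · ·
    · · # · · · · · · · ·
    · · · · · · · · · · ·
    · · · · · · · · · · ·
    · · · · · · · · · · ·

Result: 17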